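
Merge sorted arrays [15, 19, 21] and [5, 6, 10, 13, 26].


Compare heads, take smaller each step.
Merged: [5, 6, 10, 13, 15, 19, 21, 26]


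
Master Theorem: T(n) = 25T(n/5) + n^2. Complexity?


a=25, b=5, c=2. log_5(25)=2 = c=2. Case 2: O(n^c log n) = O(n^2 log n)
Complexity: O(n^2 log n)


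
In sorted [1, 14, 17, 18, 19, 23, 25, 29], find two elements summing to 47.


Two pointers: lo=0, hi=7
Found pair: (18, 29) summing to 47


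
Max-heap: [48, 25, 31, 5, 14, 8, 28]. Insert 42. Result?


Append 42: [48, 25, 31, 5, 14, 8, 28, 42]
Bubble up: swap idx 7(42) with idx 3(5); swap idx 3(42) with idx 1(25)
Result: [48, 42, 31, 25, 14, 8, 28, 5]


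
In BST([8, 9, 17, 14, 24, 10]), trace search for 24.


BST root = 8
Search for 24: compare at each node
Path: [8, 9, 17, 24]


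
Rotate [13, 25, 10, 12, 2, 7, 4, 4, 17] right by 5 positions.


Right rotate by 5: [2, 7, 4, 4, 17, 13, 25, 10, 12]


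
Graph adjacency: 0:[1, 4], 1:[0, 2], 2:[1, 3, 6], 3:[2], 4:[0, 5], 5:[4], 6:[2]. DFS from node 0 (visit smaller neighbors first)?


DFS stack-based: start with [0]
Visit order: [0, 1, 2, 3, 6, 4, 5]


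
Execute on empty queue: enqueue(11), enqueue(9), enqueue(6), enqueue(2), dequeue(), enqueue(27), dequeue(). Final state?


enqueue(11) -> [11]
enqueue(9) -> [11, 9]
enqueue(6) -> [11, 9, 6]
enqueue(2) -> [11, 9, 6, 2]
dequeue() returns 11 -> [9, 6, 2]
enqueue(27) -> [9, 6, 2, 27]
dequeue() returns 9 -> [6, 2, 27]
Final queue (front to back): [6, 2, 27]


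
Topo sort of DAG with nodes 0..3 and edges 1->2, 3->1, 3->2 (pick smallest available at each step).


Kahn's algorithm, process smallest node first
Order: [0, 3, 1, 2]


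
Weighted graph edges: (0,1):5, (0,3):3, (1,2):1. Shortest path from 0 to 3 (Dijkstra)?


Dijkstra from 0:
Distances: {0: 0, 1: 5, 2: 6, 3: 3}
Shortest distance to 3 = 3, path = [0, 3]


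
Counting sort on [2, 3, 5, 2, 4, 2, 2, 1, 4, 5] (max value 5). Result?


Count array: [0, 1, 4, 1, 2, 2]
Reconstruct: [1, 2, 2, 2, 2, 3, 4, 4, 5, 5]


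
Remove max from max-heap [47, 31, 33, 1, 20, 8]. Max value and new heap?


Max = 47
Replace root with last, heapify down
Resulting heap: [33, 31, 8, 1, 20]


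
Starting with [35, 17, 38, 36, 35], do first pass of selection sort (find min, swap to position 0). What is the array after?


After one pass: [17, 35, 38, 36, 35]


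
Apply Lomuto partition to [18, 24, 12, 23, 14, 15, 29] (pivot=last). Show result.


Elements <= 29 go left of pivot.
Result: [18, 24, 12, 23, 14, 15, 29], pivot at index 6


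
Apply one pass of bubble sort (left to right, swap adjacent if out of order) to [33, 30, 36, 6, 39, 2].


After one pass: [30, 33, 6, 36, 2, 39]


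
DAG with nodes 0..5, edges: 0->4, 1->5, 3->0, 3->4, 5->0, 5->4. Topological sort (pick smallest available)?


Kahn's algorithm, process smallest node first
Order: [1, 2, 3, 5, 0, 4]


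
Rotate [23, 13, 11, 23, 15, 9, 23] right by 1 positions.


Right rotate by 1: [23, 23, 13, 11, 23, 15, 9]


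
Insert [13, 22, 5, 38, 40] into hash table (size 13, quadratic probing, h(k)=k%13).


Insertions: 13->slot 0; 22->slot 9; 5->slot 5; 38->slot 12; 40->slot 1
Table: [13, 40, None, None, None, 5, None, None, None, 22, None, None, 38]


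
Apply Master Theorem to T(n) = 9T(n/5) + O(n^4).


a=9, b=5, c=4. log_5(9)=1.365 < c=4. Case 3: O(n^c) = O(n^4)
Complexity: O(n^4)


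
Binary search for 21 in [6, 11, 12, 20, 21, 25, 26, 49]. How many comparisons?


Search for 21:
[0,7] mid=3 arr[3]=20
[4,7] mid=5 arr[5]=25
[4,4] mid=4 arr[4]=21
Total: 3 comparisons


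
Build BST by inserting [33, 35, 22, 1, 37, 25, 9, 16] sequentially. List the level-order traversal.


Root = 33; build tree by BST insertion.
Level-Order traversal: [33, 22, 35, 1, 25, 37, 9, 16]


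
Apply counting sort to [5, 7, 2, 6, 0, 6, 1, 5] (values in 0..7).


Count array: [1, 1, 1, 0, 0, 2, 2, 1]
Reconstruct: [0, 1, 2, 5, 5, 6, 6, 7]


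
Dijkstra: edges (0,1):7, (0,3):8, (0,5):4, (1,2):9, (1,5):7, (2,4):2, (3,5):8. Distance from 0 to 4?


Dijkstra from 0:
Distances: {0: 0, 1: 7, 2: 16, 3: 8, 4: 18, 5: 4}
Shortest distance to 4 = 18, path = [0, 1, 2, 4]


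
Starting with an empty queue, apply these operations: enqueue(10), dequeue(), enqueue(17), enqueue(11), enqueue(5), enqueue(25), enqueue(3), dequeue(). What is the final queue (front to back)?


enqueue(10) -> [10]
dequeue() returns 10 -> []
enqueue(17) -> [17]
enqueue(11) -> [17, 11]
enqueue(5) -> [17, 11, 5]
enqueue(25) -> [17, 11, 5, 25]
enqueue(3) -> [17, 11, 5, 25, 3]
dequeue() returns 17 -> [11, 5, 25, 3]
Final queue (front to back): [11, 5, 25, 3]


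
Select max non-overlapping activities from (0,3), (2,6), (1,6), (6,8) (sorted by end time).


Greedy: pick earliest-ending, then skip overlaps.
Selected (2 activities): [(0, 3), (6, 8)]


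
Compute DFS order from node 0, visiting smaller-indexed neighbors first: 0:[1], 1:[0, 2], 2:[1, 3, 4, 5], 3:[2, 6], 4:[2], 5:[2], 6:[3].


DFS stack-based: start with [0]
Visit order: [0, 1, 2, 3, 6, 4, 5]


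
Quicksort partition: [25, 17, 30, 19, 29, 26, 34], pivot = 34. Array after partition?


Elements <= 34 go left of pivot.
Result: [25, 17, 30, 19, 29, 26, 34], pivot at index 6


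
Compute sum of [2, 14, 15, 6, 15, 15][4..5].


Prefix sums: [0, 2, 16, 31, 37, 52, 67]
Sum[4..5] = prefix[6] - prefix[4] = 67 - 37 = 30


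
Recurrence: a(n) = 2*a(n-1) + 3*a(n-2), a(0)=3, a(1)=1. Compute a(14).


Build bottom-up:
...a(12)=531443, a(13)=1594321, a(14)=2*1594321+3*531443=4782971


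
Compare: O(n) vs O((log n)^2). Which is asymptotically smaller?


polylogarithmic grows slower than linear
O((log n)^2) is asymptotically smaller; O(n) grows faster


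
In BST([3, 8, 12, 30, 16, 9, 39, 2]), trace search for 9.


BST root = 3
Search for 9: compare at each node
Path: [3, 8, 12, 9]


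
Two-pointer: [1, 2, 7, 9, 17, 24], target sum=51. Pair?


Two pointers: lo=0, hi=5
No pair sums to 51


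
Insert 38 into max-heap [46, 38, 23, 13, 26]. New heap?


Append 38: [46, 38, 23, 13, 26, 38]
Bubble up: swap idx 5(38) with idx 2(23)
Result: [46, 38, 38, 13, 26, 23]


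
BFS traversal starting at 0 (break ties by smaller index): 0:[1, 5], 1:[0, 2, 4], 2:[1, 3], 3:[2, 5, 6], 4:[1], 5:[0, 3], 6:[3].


BFS queue: start with [0]
Visit order: [0, 1, 5, 2, 4, 3, 6]


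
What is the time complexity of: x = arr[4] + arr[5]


Analysis: constant-time operation, no loop
Complexity: O(1)


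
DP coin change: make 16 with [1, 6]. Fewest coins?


dp[0]=0; dp[i]=1+min(dp[i-c] for c in coins)
...dp[11]=6, dp[12]=2, dp[13]=3, dp[14]=4, dp[15]=5, dp[16]=6
Minimum coins for 16 = 6


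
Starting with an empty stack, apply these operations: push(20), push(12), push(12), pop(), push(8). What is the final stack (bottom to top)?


push(20) -> [20]
push(12) -> [20, 12]
push(12) -> [20, 12, 12]
pop() returns 12 -> [20, 12]
push(8) -> [20, 12, 8]
Final stack (bottom to top): [20, 12, 8]


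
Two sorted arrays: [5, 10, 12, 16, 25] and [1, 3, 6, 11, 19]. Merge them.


Compare heads, take smaller each step.
Merged: [1, 3, 5, 6, 10, 11, 12, 16, 19, 25]


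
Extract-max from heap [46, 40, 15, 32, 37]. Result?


Max = 46
Replace root with last, heapify down
Resulting heap: [40, 37, 15, 32]


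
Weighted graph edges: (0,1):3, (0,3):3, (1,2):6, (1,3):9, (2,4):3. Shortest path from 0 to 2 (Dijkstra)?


Dijkstra from 0:
Distances: {0: 0, 1: 3, 2: 9, 3: 3, 4: 12}
Shortest distance to 2 = 9, path = [0, 1, 2]


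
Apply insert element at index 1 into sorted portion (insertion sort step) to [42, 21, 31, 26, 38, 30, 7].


After one pass: [21, 42, 31, 26, 38, 30, 7]


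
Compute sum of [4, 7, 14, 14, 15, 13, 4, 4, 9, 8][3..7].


Prefix sums: [0, 4, 11, 25, 39, 54, 67, 71, 75, 84, 92]
Sum[3..7] = prefix[8] - prefix[3] = 75 - 25 = 50


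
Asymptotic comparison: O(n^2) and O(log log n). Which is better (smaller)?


double-logarithmic grows slower than quadratic
O(log log n) is asymptotically smaller; O(n^2) grows faster


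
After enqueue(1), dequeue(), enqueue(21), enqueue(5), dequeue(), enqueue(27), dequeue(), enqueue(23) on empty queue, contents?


enqueue(1) -> [1]
dequeue() returns 1 -> []
enqueue(21) -> [21]
enqueue(5) -> [21, 5]
dequeue() returns 21 -> [5]
enqueue(27) -> [5, 27]
dequeue() returns 5 -> [27]
enqueue(23) -> [27, 23]
Final queue (front to back): [27, 23]


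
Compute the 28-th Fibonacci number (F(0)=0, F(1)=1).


F(n)=F(n-1)+F(n-2)
...F(26)=121393, F(27)=196418, F(28)=317811


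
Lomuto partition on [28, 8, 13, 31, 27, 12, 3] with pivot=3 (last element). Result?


Elements <= 3 go left of pivot.
Result: [3, 8, 13, 31, 27, 12, 28], pivot at index 0


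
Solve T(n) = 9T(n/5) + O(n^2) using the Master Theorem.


a=9, b=5, c=2. log_5(9)=1.365 < c=2. Case 3: O(n^c) = O(n^2)
Complexity: O(n^2)


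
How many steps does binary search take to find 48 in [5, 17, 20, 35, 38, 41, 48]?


Search for 48:
[0,6] mid=3 arr[3]=35
[4,6] mid=5 arr[5]=41
[6,6] mid=6 arr[6]=48
Total: 3 comparisons


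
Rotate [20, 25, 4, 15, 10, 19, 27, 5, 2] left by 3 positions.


Left rotate by 3: [15, 10, 19, 27, 5, 2, 20, 25, 4]


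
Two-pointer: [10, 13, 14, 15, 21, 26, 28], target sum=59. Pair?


Two pointers: lo=0, hi=6
No pair sums to 59


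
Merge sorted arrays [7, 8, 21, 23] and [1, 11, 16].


Compare heads, take smaller each step.
Merged: [1, 7, 8, 11, 16, 21, 23]


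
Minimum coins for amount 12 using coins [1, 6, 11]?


dp[0]=0; dp[i]=1+min(dp[i-c] for c in coins)
...dp[7]=2, dp[8]=3, dp[9]=4, dp[10]=5, dp[11]=1, dp[12]=2
Minimum coins for 12 = 2


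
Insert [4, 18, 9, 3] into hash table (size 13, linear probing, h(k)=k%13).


Insertions: 4->slot 4; 18->slot 5; 9->slot 9; 3->slot 3
Table: [None, None, None, 3, 4, 18, None, None, None, 9, None, None, None]


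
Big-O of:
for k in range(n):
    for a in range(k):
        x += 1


Per nesting level: O(n) * O(n) [triangular over k] = O(n^2)
Complexity: O(n^2)


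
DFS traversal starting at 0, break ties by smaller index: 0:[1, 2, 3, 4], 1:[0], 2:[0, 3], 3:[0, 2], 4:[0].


DFS stack-based: start with [0]
Visit order: [0, 1, 2, 3, 4]


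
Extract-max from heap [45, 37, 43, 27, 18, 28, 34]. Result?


Max = 45
Replace root with last, heapify down
Resulting heap: [43, 37, 34, 27, 18, 28]


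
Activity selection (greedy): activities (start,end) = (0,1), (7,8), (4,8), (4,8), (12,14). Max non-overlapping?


Greedy: pick earliest-ending, then skip overlaps.
Selected (3 activities): [(0, 1), (7, 8), (12, 14)]


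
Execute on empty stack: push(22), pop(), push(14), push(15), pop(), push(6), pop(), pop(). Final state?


push(22) -> [22]
pop() returns 22 -> []
push(14) -> [14]
push(15) -> [14, 15]
pop() returns 15 -> [14]
push(6) -> [14, 6]
pop() returns 6 -> [14]
pop() returns 14 -> []
Final stack (bottom to top): []


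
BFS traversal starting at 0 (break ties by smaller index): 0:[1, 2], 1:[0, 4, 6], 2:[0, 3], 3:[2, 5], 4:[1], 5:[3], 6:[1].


BFS queue: start with [0]
Visit order: [0, 1, 2, 4, 6, 3, 5]


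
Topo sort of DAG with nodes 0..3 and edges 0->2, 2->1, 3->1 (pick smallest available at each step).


Kahn's algorithm, process smallest node first
Order: [0, 2, 3, 1]


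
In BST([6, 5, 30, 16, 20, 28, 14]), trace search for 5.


BST root = 6
Search for 5: compare at each node
Path: [6, 5]


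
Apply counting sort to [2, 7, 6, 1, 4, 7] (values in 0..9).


Count array: [0, 1, 1, 0, 1, 0, 1, 2, 0, 0]
Reconstruct: [1, 2, 4, 6, 7, 7]


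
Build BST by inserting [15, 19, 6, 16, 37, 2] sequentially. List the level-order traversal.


Root = 15; build tree by BST insertion.
Level-Order traversal: [15, 6, 19, 2, 16, 37]


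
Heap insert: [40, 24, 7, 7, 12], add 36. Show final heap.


Append 36: [40, 24, 7, 7, 12, 36]
Bubble up: swap idx 5(36) with idx 2(7)
Result: [40, 24, 36, 7, 12, 7]


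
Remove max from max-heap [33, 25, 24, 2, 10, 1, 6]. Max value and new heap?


Max = 33
Replace root with last, heapify down
Resulting heap: [25, 10, 24, 2, 6, 1]


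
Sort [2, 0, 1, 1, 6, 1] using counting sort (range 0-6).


Count array: [1, 3, 1, 0, 0, 0, 1]
Reconstruct: [0, 1, 1, 1, 2, 6]


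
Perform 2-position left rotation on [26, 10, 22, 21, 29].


Left rotate by 2: [22, 21, 29, 26, 10]


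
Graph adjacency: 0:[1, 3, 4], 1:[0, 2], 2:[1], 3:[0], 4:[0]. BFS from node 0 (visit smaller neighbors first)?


BFS queue: start with [0]
Visit order: [0, 1, 3, 4, 2]


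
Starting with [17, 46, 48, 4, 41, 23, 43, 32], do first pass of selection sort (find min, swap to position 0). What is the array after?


After one pass: [4, 46, 48, 17, 41, 23, 43, 32]


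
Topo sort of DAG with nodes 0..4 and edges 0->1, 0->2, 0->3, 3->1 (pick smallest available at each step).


Kahn's algorithm, process smallest node first
Order: [0, 2, 3, 1, 4]


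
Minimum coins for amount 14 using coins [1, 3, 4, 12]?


dp[0]=0; dp[i]=1+min(dp[i-c] for c in coins)
...dp[9]=3, dp[10]=3, dp[11]=3, dp[12]=1, dp[13]=2, dp[14]=3
Minimum coins for 14 = 3


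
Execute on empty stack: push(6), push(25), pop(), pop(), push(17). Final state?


push(6) -> [6]
push(25) -> [6, 25]
pop() returns 25 -> [6]
pop() returns 6 -> []
push(17) -> [17]
Final stack (bottom to top): [17]


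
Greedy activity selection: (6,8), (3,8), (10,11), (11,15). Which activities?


Greedy: pick earliest-ending, then skip overlaps.
Selected (3 activities): [(6, 8), (10, 11), (11, 15)]


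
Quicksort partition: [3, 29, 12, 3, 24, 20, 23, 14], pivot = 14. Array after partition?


Elements <= 14 go left of pivot.
Result: [3, 12, 3, 14, 24, 20, 23, 29], pivot at index 3


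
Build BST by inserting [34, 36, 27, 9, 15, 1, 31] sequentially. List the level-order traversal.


Root = 34; build tree by BST insertion.
Level-Order traversal: [34, 27, 36, 9, 31, 1, 15]


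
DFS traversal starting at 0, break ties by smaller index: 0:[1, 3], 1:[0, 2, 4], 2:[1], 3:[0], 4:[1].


DFS stack-based: start with [0]
Visit order: [0, 1, 2, 4, 3]


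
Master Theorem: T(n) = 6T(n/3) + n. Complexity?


a=6, b=3, c=1. log_3(6)=1.631 > c=1. Case 1: O(n^log_b(a)) = O(n^1.631)
Complexity: O(n^1.631)


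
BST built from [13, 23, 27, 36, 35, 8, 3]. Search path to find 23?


BST root = 13
Search for 23: compare at each node
Path: [13, 23]


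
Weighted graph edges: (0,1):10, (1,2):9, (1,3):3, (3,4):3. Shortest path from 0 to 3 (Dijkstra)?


Dijkstra from 0:
Distances: {0: 0, 1: 10, 2: 19, 3: 13, 4: 16}
Shortest distance to 3 = 13, path = [0, 1, 3]


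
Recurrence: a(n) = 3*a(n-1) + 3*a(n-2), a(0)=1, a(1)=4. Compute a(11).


Build bottom-up:
...a(9)=169209, a(10)=641520, a(11)=3*641520+3*169209=2432187


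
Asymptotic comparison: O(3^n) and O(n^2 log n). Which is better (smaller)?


n^2 log n grows slower than exponential (base 3)
O(n^2 log n) is asymptotically smaller; O(3^n) grows faster


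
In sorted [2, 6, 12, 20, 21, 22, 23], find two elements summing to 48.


Two pointers: lo=0, hi=6
No pair sums to 48


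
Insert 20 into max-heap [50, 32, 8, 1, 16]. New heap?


Append 20: [50, 32, 8, 1, 16, 20]
Bubble up: swap idx 5(20) with idx 2(8)
Result: [50, 32, 20, 1, 16, 8]


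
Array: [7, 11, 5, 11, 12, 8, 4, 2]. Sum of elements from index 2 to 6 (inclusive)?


Prefix sums: [0, 7, 18, 23, 34, 46, 54, 58, 60]
Sum[2..6] = prefix[7] - prefix[2] = 58 - 18 = 40


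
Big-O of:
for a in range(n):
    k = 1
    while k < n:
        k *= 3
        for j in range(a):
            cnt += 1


Per nesting level: O(n) * O(log n) * O(n) [triangular over a] = O(n^2 log n)
Complexity: O(n^2 log n)


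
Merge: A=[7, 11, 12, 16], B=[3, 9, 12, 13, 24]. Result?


Compare heads, take smaller each step.
Merged: [3, 7, 9, 11, 12, 12, 13, 16, 24]


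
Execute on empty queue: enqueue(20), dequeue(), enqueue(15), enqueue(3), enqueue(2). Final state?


enqueue(20) -> [20]
dequeue() returns 20 -> []
enqueue(15) -> [15]
enqueue(3) -> [15, 3]
enqueue(2) -> [15, 3, 2]
Final queue (front to back): [15, 3, 2]


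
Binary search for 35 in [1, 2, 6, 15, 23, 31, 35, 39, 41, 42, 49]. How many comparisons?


Search for 35:
[0,10] mid=5 arr[5]=31
[6,10] mid=8 arr[8]=41
[6,7] mid=6 arr[6]=35
Total: 3 comparisons


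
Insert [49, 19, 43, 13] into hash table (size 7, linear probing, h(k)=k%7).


Insertions: 49->slot 0; 19->slot 5; 43->slot 1; 13->slot 6
Table: [49, 43, None, None, None, 19, 13]


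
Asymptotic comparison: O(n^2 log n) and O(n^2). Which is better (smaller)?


quadratic grows slower than n^2 log n
O(n^2) is asymptotically smaller; O(n^2 log n) grows faster


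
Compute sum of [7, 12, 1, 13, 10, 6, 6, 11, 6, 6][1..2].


Prefix sums: [0, 7, 19, 20, 33, 43, 49, 55, 66, 72, 78]
Sum[1..2] = prefix[3] - prefix[1] = 20 - 7 = 13


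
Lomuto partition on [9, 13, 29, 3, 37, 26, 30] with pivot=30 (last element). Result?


Elements <= 30 go left of pivot.
Result: [9, 13, 29, 3, 26, 30, 37], pivot at index 5


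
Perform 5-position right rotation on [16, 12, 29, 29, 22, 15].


Right rotate by 5: [12, 29, 29, 22, 15, 16]


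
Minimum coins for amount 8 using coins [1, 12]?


dp[0]=0; dp[i]=1+min(dp[i-c] for c in coins)
...dp[3]=3, dp[4]=4, dp[5]=5, dp[6]=6, dp[7]=7, dp[8]=8
Minimum coins for 8 = 8


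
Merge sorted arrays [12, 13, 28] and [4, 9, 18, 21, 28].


Compare heads, take smaller each step.
Merged: [4, 9, 12, 13, 18, 21, 28, 28]


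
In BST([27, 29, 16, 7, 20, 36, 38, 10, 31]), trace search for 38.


BST root = 27
Search for 38: compare at each node
Path: [27, 29, 36, 38]


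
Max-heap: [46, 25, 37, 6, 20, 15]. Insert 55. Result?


Append 55: [46, 25, 37, 6, 20, 15, 55]
Bubble up: swap idx 6(55) with idx 2(37); swap idx 2(55) with idx 0(46)
Result: [55, 25, 46, 6, 20, 15, 37]


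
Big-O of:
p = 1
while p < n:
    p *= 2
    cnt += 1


Per nesting level: O(log n) = O(log n)
Complexity: O(log n)


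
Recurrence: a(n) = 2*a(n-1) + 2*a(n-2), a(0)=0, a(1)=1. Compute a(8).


Build bottom-up:
...a(6)=120, a(7)=328, a(8)=2*328+2*120=896


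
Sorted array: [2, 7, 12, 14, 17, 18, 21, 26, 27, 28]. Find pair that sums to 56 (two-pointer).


Two pointers: lo=0, hi=9
No pair sums to 56


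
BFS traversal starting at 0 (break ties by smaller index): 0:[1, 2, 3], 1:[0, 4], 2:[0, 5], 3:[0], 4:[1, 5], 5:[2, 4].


BFS queue: start with [0]
Visit order: [0, 1, 2, 3, 4, 5]


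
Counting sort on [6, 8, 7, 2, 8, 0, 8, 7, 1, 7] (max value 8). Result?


Count array: [1, 1, 1, 0, 0, 0, 1, 3, 3]
Reconstruct: [0, 1, 2, 6, 7, 7, 7, 8, 8, 8]


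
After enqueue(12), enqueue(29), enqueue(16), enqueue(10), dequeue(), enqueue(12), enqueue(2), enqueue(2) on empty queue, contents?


enqueue(12) -> [12]
enqueue(29) -> [12, 29]
enqueue(16) -> [12, 29, 16]
enqueue(10) -> [12, 29, 16, 10]
dequeue() returns 12 -> [29, 16, 10]
enqueue(12) -> [29, 16, 10, 12]
enqueue(2) -> [29, 16, 10, 12, 2]
enqueue(2) -> [29, 16, 10, 12, 2, 2]
Final queue (front to back): [29, 16, 10, 12, 2, 2]


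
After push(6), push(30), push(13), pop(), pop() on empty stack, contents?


push(6) -> [6]
push(30) -> [6, 30]
push(13) -> [6, 30, 13]
pop() returns 13 -> [6, 30]
pop() returns 30 -> [6]
Final stack (bottom to top): [6]


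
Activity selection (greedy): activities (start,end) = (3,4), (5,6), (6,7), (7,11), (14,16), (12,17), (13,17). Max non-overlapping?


Greedy: pick earliest-ending, then skip overlaps.
Selected (5 activities): [(3, 4), (5, 6), (6, 7), (7, 11), (14, 16)]


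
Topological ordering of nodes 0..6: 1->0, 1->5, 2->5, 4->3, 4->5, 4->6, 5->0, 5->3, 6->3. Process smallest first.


Kahn's algorithm, process smallest node first
Order: [1, 2, 4, 5, 0, 6, 3]


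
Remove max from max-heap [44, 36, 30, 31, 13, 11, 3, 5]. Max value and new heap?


Max = 44
Replace root with last, heapify down
Resulting heap: [36, 31, 30, 5, 13, 11, 3]


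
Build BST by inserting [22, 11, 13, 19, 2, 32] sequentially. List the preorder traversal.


Root = 22; build tree by BST insertion.
Preorder traversal: [22, 11, 2, 13, 19, 32]


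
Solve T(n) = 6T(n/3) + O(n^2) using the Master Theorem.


a=6, b=3, c=2. log_3(6)=1.631 < c=2. Case 3: O(n^c) = O(n^2)
Complexity: O(n^2)


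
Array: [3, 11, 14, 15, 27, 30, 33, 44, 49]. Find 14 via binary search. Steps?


Search for 14:
[0,8] mid=4 arr[4]=27
[0,3] mid=1 arr[1]=11
[2,3] mid=2 arr[2]=14
Total: 3 comparisons


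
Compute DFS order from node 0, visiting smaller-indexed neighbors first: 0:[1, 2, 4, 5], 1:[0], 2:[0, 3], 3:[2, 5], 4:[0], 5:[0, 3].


DFS stack-based: start with [0]
Visit order: [0, 1, 2, 3, 5, 4]


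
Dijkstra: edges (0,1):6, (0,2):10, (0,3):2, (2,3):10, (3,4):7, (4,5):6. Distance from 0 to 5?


Dijkstra from 0:
Distances: {0: 0, 1: 6, 2: 10, 3: 2, 4: 9, 5: 15}
Shortest distance to 5 = 15, path = [0, 3, 4, 5]


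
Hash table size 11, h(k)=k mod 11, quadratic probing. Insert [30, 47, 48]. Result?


Insertions: 30->slot 8; 47->slot 3; 48->slot 4
Table: [None, None, None, 47, 48, None, None, None, 30, None, None]


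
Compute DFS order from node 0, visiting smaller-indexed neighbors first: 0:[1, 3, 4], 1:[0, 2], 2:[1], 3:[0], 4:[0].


DFS stack-based: start with [0]
Visit order: [0, 1, 2, 3, 4]


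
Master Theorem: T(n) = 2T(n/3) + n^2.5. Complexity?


a=2, b=3, c=2.5. log_3(2)=0.631 < c=2.5. Case 3: O(n^c) = O(n^2.500)
Complexity: O(n^2.500)


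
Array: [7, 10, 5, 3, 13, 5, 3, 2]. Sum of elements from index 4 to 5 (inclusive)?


Prefix sums: [0, 7, 17, 22, 25, 38, 43, 46, 48]
Sum[4..5] = prefix[6] - prefix[4] = 43 - 25 = 18


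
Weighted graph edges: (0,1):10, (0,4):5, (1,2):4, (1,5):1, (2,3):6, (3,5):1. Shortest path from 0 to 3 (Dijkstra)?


Dijkstra from 0:
Distances: {0: 0, 1: 10, 2: 14, 3: 12, 4: 5, 5: 11}
Shortest distance to 3 = 12, path = [0, 1, 5, 3]


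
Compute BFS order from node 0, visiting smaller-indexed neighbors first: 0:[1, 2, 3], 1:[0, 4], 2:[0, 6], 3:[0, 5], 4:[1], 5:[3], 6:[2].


BFS queue: start with [0]
Visit order: [0, 1, 2, 3, 4, 6, 5]


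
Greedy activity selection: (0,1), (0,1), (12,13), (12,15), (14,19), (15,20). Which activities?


Greedy: pick earliest-ending, then skip overlaps.
Selected (3 activities): [(0, 1), (12, 13), (14, 19)]


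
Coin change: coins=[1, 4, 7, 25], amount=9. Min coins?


dp[0]=0; dp[i]=1+min(dp[i-c] for c in coins)
...dp[4]=1, dp[5]=2, dp[6]=3, dp[7]=1, dp[8]=2, dp[9]=3
Minimum coins for 9 = 3


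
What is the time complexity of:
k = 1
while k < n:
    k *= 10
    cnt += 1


Per nesting level: O(log n) = O(log n)
Complexity: O(log n)


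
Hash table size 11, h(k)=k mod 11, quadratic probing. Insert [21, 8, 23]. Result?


Insertions: 21->slot 10; 8->slot 8; 23->slot 1
Table: [None, 23, None, None, None, None, None, None, 8, None, 21]


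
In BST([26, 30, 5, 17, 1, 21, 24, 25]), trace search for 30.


BST root = 26
Search for 30: compare at each node
Path: [26, 30]


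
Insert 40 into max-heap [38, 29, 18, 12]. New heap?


Append 40: [38, 29, 18, 12, 40]
Bubble up: swap idx 4(40) with idx 1(29); swap idx 1(40) with idx 0(38)
Result: [40, 38, 18, 12, 29]


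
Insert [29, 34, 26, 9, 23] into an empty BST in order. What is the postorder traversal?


Root = 29; build tree by BST insertion.
Postorder traversal: [23, 9, 26, 34, 29]


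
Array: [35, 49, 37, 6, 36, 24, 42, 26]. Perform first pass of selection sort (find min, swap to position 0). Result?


After one pass: [6, 49, 37, 35, 36, 24, 42, 26]


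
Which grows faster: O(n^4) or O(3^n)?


quartic grows slower than exponential (base 3)
O(n^4) is asymptotically smaller; O(3^n) grows faster


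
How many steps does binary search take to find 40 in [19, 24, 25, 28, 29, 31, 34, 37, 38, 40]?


Search for 40:
[0,9] mid=4 arr[4]=29
[5,9] mid=7 arr[7]=37
[8,9] mid=8 arr[8]=38
[9,9] mid=9 arr[9]=40
Total: 4 comparisons


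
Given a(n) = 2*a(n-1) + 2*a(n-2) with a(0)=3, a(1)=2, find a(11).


Build bottom-up:
...a(9)=10272, a(10)=28064, a(11)=2*28064+2*10272=76672


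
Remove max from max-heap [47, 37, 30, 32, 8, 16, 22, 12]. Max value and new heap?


Max = 47
Replace root with last, heapify down
Resulting heap: [37, 32, 30, 12, 8, 16, 22]


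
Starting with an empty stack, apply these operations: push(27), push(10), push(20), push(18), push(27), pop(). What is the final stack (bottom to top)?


push(27) -> [27]
push(10) -> [27, 10]
push(20) -> [27, 10, 20]
push(18) -> [27, 10, 20, 18]
push(27) -> [27, 10, 20, 18, 27]
pop() returns 27 -> [27, 10, 20, 18]
Final stack (bottom to top): [27, 10, 20, 18]


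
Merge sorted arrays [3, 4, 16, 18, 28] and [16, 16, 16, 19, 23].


Compare heads, take smaller each step.
Merged: [3, 4, 16, 16, 16, 16, 18, 19, 23, 28]


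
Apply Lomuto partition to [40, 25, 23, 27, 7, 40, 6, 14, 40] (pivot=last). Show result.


Elements <= 40 go left of pivot.
Result: [40, 25, 23, 27, 7, 40, 6, 14, 40], pivot at index 8


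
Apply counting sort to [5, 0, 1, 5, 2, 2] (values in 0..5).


Count array: [1, 1, 2, 0, 0, 2]
Reconstruct: [0, 1, 2, 2, 5, 5]


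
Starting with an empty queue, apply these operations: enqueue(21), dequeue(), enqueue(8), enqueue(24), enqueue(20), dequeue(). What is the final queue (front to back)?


enqueue(21) -> [21]
dequeue() returns 21 -> []
enqueue(8) -> [8]
enqueue(24) -> [8, 24]
enqueue(20) -> [8, 24, 20]
dequeue() returns 8 -> [24, 20]
Final queue (front to back): [24, 20]


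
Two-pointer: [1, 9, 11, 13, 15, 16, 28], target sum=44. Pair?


Two pointers: lo=0, hi=6
Found pair: (16, 28) summing to 44


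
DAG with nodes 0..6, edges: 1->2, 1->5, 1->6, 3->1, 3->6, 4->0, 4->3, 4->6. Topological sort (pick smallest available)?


Kahn's algorithm, process smallest node first
Order: [4, 0, 3, 1, 2, 5, 6]


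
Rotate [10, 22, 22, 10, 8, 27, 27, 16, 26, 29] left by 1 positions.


Left rotate by 1: [22, 22, 10, 8, 27, 27, 16, 26, 29, 10]


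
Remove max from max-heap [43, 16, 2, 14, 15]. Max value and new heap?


Max = 43
Replace root with last, heapify down
Resulting heap: [16, 15, 2, 14]


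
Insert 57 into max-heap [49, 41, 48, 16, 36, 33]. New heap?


Append 57: [49, 41, 48, 16, 36, 33, 57]
Bubble up: swap idx 6(57) with idx 2(48); swap idx 2(57) with idx 0(49)
Result: [57, 41, 49, 16, 36, 33, 48]


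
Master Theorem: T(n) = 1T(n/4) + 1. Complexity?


a=1, b=4, c=0. log_4(1)=0 = c=0. Case 2: O(n^c log n) = O(log n)
Complexity: O(log n)


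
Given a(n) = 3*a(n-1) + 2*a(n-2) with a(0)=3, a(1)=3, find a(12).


Build bottom-up:
...a(10)=373119, a(11)=1328883, a(12)=3*1328883+2*373119=4732887


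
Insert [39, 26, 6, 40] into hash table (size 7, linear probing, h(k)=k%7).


Insertions: 39->slot 4; 26->slot 5; 6->slot 6; 40->slot 0
Table: [40, None, None, None, 39, 26, 6]


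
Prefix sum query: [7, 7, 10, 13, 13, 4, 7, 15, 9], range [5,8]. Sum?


Prefix sums: [0, 7, 14, 24, 37, 50, 54, 61, 76, 85]
Sum[5..8] = prefix[9] - prefix[5] = 85 - 50 = 35


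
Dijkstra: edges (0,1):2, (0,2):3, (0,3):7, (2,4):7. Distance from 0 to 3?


Dijkstra from 0:
Distances: {0: 0, 1: 2, 2: 3, 3: 7, 4: 10}
Shortest distance to 3 = 7, path = [0, 3]


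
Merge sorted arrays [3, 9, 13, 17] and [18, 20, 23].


Compare heads, take smaller each step.
Merged: [3, 9, 13, 17, 18, 20, 23]


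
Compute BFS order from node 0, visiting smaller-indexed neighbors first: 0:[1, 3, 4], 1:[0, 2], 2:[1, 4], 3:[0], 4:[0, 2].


BFS queue: start with [0]
Visit order: [0, 1, 3, 4, 2]


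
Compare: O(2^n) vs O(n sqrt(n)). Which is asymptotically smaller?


n^1.5 grows slower than exponential
O(n sqrt(n)) is asymptotically smaller; O(2^n) grows faster


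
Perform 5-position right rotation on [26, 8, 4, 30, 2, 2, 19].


Right rotate by 5: [4, 30, 2, 2, 19, 26, 8]


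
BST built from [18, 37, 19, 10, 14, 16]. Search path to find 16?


BST root = 18
Search for 16: compare at each node
Path: [18, 10, 14, 16]


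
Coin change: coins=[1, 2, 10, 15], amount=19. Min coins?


dp[0]=0; dp[i]=1+min(dp[i-c] for c in coins)
...dp[14]=3, dp[15]=1, dp[16]=2, dp[17]=2, dp[18]=3, dp[19]=3
Minimum coins for 19 = 3


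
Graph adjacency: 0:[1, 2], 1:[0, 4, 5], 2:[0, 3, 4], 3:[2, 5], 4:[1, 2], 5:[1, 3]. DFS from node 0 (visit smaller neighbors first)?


DFS stack-based: start with [0]
Visit order: [0, 1, 4, 2, 3, 5]


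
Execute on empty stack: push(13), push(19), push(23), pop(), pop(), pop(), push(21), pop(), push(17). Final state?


push(13) -> [13]
push(19) -> [13, 19]
push(23) -> [13, 19, 23]
pop() returns 23 -> [13, 19]
pop() returns 19 -> [13]
pop() returns 13 -> []
push(21) -> [21]
pop() returns 21 -> []
push(17) -> [17]
Final stack (bottom to top): [17]


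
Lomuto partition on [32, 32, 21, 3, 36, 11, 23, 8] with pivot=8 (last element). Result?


Elements <= 8 go left of pivot.
Result: [3, 8, 21, 32, 36, 11, 23, 32], pivot at index 1


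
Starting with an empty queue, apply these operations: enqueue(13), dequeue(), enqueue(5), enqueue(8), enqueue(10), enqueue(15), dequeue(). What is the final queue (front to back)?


enqueue(13) -> [13]
dequeue() returns 13 -> []
enqueue(5) -> [5]
enqueue(8) -> [5, 8]
enqueue(10) -> [5, 8, 10]
enqueue(15) -> [5, 8, 10, 15]
dequeue() returns 5 -> [8, 10, 15]
Final queue (front to back): [8, 10, 15]


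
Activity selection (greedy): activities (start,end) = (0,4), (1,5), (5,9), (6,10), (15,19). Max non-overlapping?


Greedy: pick earliest-ending, then skip overlaps.
Selected (3 activities): [(0, 4), (5, 9), (15, 19)]


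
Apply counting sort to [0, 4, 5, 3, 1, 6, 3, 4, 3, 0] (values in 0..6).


Count array: [2, 1, 0, 3, 2, 1, 1]
Reconstruct: [0, 0, 1, 3, 3, 3, 4, 4, 5, 6]


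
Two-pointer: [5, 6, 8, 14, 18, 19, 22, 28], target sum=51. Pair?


Two pointers: lo=0, hi=7
No pair sums to 51


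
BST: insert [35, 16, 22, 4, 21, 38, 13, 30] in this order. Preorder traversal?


Root = 35; build tree by BST insertion.
Preorder traversal: [35, 16, 4, 13, 22, 21, 30, 38]


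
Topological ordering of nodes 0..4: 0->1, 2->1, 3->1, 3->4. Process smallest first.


Kahn's algorithm, process smallest node first
Order: [0, 2, 3, 1, 4]


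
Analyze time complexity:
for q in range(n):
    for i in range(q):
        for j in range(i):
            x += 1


Per nesting level: O(n) * O(n) [triangular over q] * O(n) [triangular over i] = O(n^3)
Complexity: O(n^3)


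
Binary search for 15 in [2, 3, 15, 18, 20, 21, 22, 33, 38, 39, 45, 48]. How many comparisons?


Search for 15:
[0,11] mid=5 arr[5]=21
[0,4] mid=2 arr[2]=15
Total: 2 comparisons


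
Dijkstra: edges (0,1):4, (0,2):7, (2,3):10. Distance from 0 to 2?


Dijkstra from 0:
Distances: {0: 0, 1: 4, 2: 7, 3: 17}
Shortest distance to 2 = 7, path = [0, 2]


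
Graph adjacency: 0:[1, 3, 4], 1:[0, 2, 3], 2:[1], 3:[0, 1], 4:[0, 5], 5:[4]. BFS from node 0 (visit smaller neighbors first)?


BFS queue: start with [0]
Visit order: [0, 1, 3, 4, 2, 5]


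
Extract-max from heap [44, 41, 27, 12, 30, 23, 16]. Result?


Max = 44
Replace root with last, heapify down
Resulting heap: [41, 30, 27, 12, 16, 23]


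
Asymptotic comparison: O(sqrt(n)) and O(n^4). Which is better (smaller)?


sublinear grows slower than quartic
O(sqrt(n)) is asymptotically smaller; O(n^4) grows faster


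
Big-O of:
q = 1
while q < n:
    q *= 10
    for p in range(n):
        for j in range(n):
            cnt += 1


Per nesting level: O(log n) * O(n) * O(n) = O(n^2 log n)
Complexity: O(n^2 log n)


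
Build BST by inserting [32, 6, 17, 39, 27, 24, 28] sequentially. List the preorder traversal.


Root = 32; build tree by BST insertion.
Preorder traversal: [32, 6, 17, 27, 24, 28, 39]


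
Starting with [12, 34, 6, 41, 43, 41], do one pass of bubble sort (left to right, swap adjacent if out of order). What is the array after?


After one pass: [12, 6, 34, 41, 41, 43]


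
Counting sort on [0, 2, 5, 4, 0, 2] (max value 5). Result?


Count array: [2, 0, 2, 0, 1, 1]
Reconstruct: [0, 0, 2, 2, 4, 5]


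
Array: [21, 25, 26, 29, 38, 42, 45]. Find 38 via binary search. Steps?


Search for 38:
[0,6] mid=3 arr[3]=29
[4,6] mid=5 arr[5]=42
[4,4] mid=4 arr[4]=38
Total: 3 comparisons


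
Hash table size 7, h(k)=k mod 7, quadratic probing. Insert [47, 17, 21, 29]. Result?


Insertions: 47->slot 5; 17->slot 3; 21->slot 0; 29->slot 1
Table: [21, 29, None, 17, None, 47, None]


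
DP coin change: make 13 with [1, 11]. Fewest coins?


dp[0]=0; dp[i]=1+min(dp[i-c] for c in coins)
...dp[8]=8, dp[9]=9, dp[10]=10, dp[11]=1, dp[12]=2, dp[13]=3
Minimum coins for 13 = 3


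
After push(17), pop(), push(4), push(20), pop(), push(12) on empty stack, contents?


push(17) -> [17]
pop() returns 17 -> []
push(4) -> [4]
push(20) -> [4, 20]
pop() returns 20 -> [4]
push(12) -> [4, 12]
Final stack (bottom to top): [4, 12]


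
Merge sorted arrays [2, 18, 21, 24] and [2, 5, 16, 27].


Compare heads, take smaller each step.
Merged: [2, 2, 5, 16, 18, 21, 24, 27]


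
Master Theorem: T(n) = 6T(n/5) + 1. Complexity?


a=6, b=5, c=0. log_5(6)=1.113 > c=0. Case 1: O(n^log_b(a)) = O(n^1.113)
Complexity: O(n^1.113)


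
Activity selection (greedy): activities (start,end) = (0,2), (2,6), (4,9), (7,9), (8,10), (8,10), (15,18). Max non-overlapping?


Greedy: pick earliest-ending, then skip overlaps.
Selected (4 activities): [(0, 2), (2, 6), (7, 9), (15, 18)]


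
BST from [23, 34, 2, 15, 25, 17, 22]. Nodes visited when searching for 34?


BST root = 23
Search for 34: compare at each node
Path: [23, 34]


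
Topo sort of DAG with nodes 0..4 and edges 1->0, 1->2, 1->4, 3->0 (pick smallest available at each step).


Kahn's algorithm, process smallest node first
Order: [1, 2, 3, 0, 4]


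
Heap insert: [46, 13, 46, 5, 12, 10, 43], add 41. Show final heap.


Append 41: [46, 13, 46, 5, 12, 10, 43, 41]
Bubble up: swap idx 7(41) with idx 3(5); swap idx 3(41) with idx 1(13)
Result: [46, 41, 46, 13, 12, 10, 43, 5]


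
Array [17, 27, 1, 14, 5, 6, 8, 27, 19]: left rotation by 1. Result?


Left rotate by 1: [27, 1, 14, 5, 6, 8, 27, 19, 17]


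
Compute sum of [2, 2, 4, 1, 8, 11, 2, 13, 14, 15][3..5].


Prefix sums: [0, 2, 4, 8, 9, 17, 28, 30, 43, 57, 72]
Sum[3..5] = prefix[6] - prefix[3] = 28 - 8 = 20


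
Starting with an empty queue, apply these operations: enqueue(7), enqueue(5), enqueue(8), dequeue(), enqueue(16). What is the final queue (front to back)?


enqueue(7) -> [7]
enqueue(5) -> [7, 5]
enqueue(8) -> [7, 5, 8]
dequeue() returns 7 -> [5, 8]
enqueue(16) -> [5, 8, 16]
Final queue (front to back): [5, 8, 16]


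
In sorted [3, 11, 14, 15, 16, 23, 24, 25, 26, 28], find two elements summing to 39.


Two pointers: lo=0, hi=9
Found pair: (11, 28) summing to 39


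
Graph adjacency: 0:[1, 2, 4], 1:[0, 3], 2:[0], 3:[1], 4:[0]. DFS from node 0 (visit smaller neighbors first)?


DFS stack-based: start with [0]
Visit order: [0, 1, 3, 2, 4]


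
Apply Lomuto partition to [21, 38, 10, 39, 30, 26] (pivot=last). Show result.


Elements <= 26 go left of pivot.
Result: [21, 10, 26, 39, 30, 38], pivot at index 2


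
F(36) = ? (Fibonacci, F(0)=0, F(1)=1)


F(n)=F(n-1)+F(n-2)
...F(34)=5702887, F(35)=9227465, F(36)=14930352


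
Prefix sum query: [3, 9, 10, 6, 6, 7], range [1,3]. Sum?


Prefix sums: [0, 3, 12, 22, 28, 34, 41]
Sum[1..3] = prefix[4] - prefix[1] = 28 - 3 = 25


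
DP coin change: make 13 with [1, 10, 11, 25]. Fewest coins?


dp[0]=0; dp[i]=1+min(dp[i-c] for c in coins)
...dp[8]=8, dp[9]=9, dp[10]=1, dp[11]=1, dp[12]=2, dp[13]=3
Minimum coins for 13 = 3


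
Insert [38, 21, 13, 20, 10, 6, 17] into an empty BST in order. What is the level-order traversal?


Root = 38; build tree by BST insertion.
Level-Order traversal: [38, 21, 13, 10, 20, 6, 17]


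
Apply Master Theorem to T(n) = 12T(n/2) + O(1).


a=12, b=2, c=0. log_2(12)=3.585 > c=0. Case 1: O(n^log_b(a)) = O(n^3.585)
Complexity: O(n^3.585)


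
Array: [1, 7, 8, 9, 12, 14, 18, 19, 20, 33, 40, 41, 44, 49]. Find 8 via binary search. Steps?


Search for 8:
[0,13] mid=6 arr[6]=18
[0,5] mid=2 arr[2]=8
Total: 2 comparisons


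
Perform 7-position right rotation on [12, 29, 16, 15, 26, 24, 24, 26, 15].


Right rotate by 7: [16, 15, 26, 24, 24, 26, 15, 12, 29]


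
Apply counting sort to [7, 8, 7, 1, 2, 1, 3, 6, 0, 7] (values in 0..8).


Count array: [1, 2, 1, 1, 0, 0, 1, 3, 1]
Reconstruct: [0, 1, 1, 2, 3, 6, 7, 7, 7, 8]


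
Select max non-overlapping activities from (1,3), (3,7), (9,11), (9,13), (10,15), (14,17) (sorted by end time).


Greedy: pick earliest-ending, then skip overlaps.
Selected (4 activities): [(1, 3), (3, 7), (9, 11), (14, 17)]


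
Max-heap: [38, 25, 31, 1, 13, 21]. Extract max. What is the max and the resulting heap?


Max = 38
Replace root with last, heapify down
Resulting heap: [31, 25, 21, 1, 13]


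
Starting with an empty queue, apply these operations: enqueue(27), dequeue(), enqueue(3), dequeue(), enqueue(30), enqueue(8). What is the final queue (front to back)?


enqueue(27) -> [27]
dequeue() returns 27 -> []
enqueue(3) -> [3]
dequeue() returns 3 -> []
enqueue(30) -> [30]
enqueue(8) -> [30, 8]
Final queue (front to back): [30, 8]


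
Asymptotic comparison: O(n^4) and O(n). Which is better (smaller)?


linear grows slower than quartic
O(n) is asymptotically smaller; O(n^4) grows faster


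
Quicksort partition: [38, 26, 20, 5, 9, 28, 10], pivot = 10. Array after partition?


Elements <= 10 go left of pivot.
Result: [5, 9, 10, 38, 26, 28, 20], pivot at index 2


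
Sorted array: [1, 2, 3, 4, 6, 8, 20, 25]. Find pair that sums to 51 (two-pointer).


Two pointers: lo=0, hi=7
No pair sums to 51


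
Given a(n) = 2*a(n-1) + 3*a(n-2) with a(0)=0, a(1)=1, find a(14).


Build bottom-up:
...a(12)=132860, a(13)=398581, a(14)=2*398581+3*132860=1195742


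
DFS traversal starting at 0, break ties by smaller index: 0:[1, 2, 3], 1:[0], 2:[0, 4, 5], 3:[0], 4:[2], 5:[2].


DFS stack-based: start with [0]
Visit order: [0, 1, 2, 4, 5, 3]


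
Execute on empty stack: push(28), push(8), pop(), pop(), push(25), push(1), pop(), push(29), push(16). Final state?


push(28) -> [28]
push(8) -> [28, 8]
pop() returns 8 -> [28]
pop() returns 28 -> []
push(25) -> [25]
push(1) -> [25, 1]
pop() returns 1 -> [25]
push(29) -> [25, 29]
push(16) -> [25, 29, 16]
Final stack (bottom to top): [25, 29, 16]


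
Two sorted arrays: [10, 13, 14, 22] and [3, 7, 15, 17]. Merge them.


Compare heads, take smaller each step.
Merged: [3, 7, 10, 13, 14, 15, 17, 22]


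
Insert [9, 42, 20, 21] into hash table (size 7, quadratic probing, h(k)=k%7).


Insertions: 9->slot 2; 42->slot 0; 20->slot 6; 21->slot 1
Table: [42, 21, 9, None, None, None, 20]


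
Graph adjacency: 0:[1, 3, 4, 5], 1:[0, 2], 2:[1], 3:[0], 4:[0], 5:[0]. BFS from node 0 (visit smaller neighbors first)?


BFS queue: start with [0]
Visit order: [0, 1, 3, 4, 5, 2]


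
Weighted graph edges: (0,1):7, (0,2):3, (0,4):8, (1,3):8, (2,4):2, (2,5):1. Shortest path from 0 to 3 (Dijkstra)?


Dijkstra from 0:
Distances: {0: 0, 1: 7, 2: 3, 3: 15, 4: 5, 5: 4}
Shortest distance to 3 = 15, path = [0, 1, 3]


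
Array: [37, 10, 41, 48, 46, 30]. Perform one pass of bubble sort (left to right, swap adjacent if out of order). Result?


After one pass: [10, 37, 41, 46, 30, 48]
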